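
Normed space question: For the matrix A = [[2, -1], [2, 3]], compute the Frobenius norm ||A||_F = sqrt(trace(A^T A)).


||A||_F^2 = sum a_ij^2
= 2^2 + (-1)^2 + 2^2 + 3^2
= 4 + 1 + 4 + 9 = 18
||A||_F = sqrt(18) = 4.2426

4.2426


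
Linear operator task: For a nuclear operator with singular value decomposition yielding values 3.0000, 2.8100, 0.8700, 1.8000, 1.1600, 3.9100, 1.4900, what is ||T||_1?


The nuclear norm is the sum of all singular values.
||T||_1 = 3.0000 + 2.8100 + 0.8700 + 1.8000 + 1.1600 + 3.9100 + 1.4900
= 15.0400

15.0400


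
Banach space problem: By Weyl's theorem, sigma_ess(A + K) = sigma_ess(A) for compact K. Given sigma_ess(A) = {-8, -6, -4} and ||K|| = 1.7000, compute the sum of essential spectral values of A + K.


By Weyl's theorem, the essential spectrum is invariant under compact perturbations.
sigma_ess(A + K) = sigma_ess(A) = {-8, -6, -4}
Sum = -8 + -6 + -4 = -18

-18


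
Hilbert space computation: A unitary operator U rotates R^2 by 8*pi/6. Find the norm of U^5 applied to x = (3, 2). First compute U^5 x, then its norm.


U is a rotation by theta = 8*pi/6
U^5 = rotation by 5*theta = 40*pi/6 = 4*pi/6 (mod 2*pi)
cos(4*pi/6) = -0.5000, sin(4*pi/6) = 0.8660
U^5 x = (-0.5000 * 3 - 0.8660 * 2, 0.8660 * 3 + -0.5000 * 2)
= (-3.2321, 1.5981)
||U^5 x|| = sqrt((-3.2321)^2 + 1.5981^2) = sqrt(13.0000) = 3.6056

3.6056


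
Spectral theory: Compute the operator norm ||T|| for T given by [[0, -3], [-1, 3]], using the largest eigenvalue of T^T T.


A^T A = [[1, -3], [-3, 18]]
trace(A^T A) = 19, det(A^T A) = 9
discriminant = 19^2 - 4*9 = 325
Largest eigenvalue of A^T A = (trace + sqrt(disc))/2 = 18.5139
||T|| = sqrt(18.5139) = 4.3028

4.3028


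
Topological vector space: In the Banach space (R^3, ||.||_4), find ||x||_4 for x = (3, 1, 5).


The l^4 norm = (sum |x_i|^4)^(1/4)
Sum of 4th powers = 81 + 1 + 625 = 707
||x||_4 = (707)^(1/4) = 5.1565

5.1565


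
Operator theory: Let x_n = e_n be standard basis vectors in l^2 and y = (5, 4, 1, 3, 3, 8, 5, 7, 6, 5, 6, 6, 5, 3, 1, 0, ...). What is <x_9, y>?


x_9 = e_9 is the standard basis vector with 1 in position 9.
<x_9, y> = y_9 = 6
As n -> infinity, <x_n, y> -> 0, confirming weak convergence of (x_n) to 0.

6


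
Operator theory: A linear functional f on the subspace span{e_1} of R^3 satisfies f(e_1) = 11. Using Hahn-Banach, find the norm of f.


The norm of f is given by ||f|| = sup_{||x||=1} |f(x)|.
On span{e_1}, ||e_1|| = 1, so ||f|| = |f(e_1)| / ||e_1||
= |11| / 1 = 11.0000

11.0000


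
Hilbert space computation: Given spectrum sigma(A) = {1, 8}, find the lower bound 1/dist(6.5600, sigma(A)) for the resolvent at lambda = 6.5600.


dist(6.5600, {1, 8}) = min(|6.5600 - 1|, |6.5600 - 8|)
= min(5.5600, 1.4400) = 1.4400
Resolvent bound = 1/1.4400 = 0.6944

0.6944


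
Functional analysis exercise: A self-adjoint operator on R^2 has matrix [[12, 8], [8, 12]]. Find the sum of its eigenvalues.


For a self-adjoint (symmetric) matrix, the eigenvalues are real.
The sum of eigenvalues equals the trace of the matrix.
trace = 12 + 12 = 24

24


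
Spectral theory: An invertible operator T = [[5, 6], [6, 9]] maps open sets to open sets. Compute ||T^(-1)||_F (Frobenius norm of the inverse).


det(T) = 5*9 - 6*6 = 9
T^(-1) = (1/9) * [[9, -6], [-6, 5]] = [[1.0000, -0.6667], [-0.6667, 0.5556]]
||T^(-1)||_F^2 = 1.0000^2 + (-0.6667)^2 + (-0.6667)^2 + 0.5556^2 = 2.1975
||T^(-1)||_F = sqrt(2.1975) = 1.4824

1.4824


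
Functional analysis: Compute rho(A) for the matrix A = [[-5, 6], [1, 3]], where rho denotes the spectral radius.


For a 2x2 matrix, eigenvalues satisfy lambda^2 - (trace)*lambda + det = 0
trace = -5 + 3 = -2
det = -5*3 - 6*1 = -21
discriminant = (-2)^2 - 4*(-21) = 88
spectral radius = max |eigenvalue| = 5.6904

5.6904


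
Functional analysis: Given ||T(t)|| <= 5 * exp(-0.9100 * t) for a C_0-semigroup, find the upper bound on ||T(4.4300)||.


||T(4.4300)|| <= 5 * exp(-0.9100 * 4.4300)
= 5 * exp(-4.0313)
= 5 * 0.0178
= 0.0888

0.0888


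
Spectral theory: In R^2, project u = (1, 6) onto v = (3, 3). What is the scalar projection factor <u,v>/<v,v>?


Computing <u,v> = 1*3 + 6*3 = 21
Computing <v,v> = 3^2 + 3^2 = 18
Projection coefficient = 21/18 = 1.1667

1.1667


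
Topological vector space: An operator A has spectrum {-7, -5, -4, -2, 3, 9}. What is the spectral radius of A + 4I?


Spectrum of A + 4I = {-3, -1, 0, 2, 7, 13}
Spectral radius = max |lambda| over the shifted spectrum
= max(3, 1, 0, 2, 7, 13) = 13

13


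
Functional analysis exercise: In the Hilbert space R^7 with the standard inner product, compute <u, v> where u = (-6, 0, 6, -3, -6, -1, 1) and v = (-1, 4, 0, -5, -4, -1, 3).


Computing the standard inner product <u, v> = sum u_i * v_i
= -6*-1 + 0*4 + 6*0 + -3*-5 + -6*-4 + -1*-1 + 1*3
= 6 + 0 + 0 + 15 + 24 + 1 + 3
= 49

49


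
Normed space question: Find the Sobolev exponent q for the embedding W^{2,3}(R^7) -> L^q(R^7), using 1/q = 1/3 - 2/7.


Using the Sobolev embedding formula: 1/q = 1/p - k/n
1/q = 1/3 - 2/7 = 1/21
q = 1/(1/21) = 21

21.0000


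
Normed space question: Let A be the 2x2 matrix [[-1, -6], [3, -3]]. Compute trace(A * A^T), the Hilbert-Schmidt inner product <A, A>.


trace(A * A^T) = sum of squares of all entries
= (-1)^2 + (-6)^2 + 3^2 + (-3)^2
= 1 + 36 + 9 + 9
= 55

55


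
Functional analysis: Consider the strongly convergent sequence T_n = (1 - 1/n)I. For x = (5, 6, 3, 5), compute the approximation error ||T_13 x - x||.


T_13 x - x = (1 - 1/13)x - x = -x/13
||x|| = sqrt(95) = 9.7468
||T_13 x - x|| = ||x||/13 = 9.7468/13 = 0.7498

0.7498


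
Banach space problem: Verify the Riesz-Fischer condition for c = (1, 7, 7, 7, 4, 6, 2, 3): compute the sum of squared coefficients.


sum |c_n|^2 = 1^2 + 7^2 + 7^2 + 7^2 + 4^2 + 6^2 + 2^2 + 3^2
= 1 + 49 + 49 + 49 + 16 + 36 + 4 + 9
= 213

213


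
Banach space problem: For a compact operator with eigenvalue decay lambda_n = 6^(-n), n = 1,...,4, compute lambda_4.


The eigenvalue formula gives lambda_4 = 1/6^4
= 1/1296
= 7.7160e-04

7.7160e-04


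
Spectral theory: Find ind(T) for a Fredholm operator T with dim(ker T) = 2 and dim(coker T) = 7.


The Fredholm index is defined as ind(T) = dim(ker T) - dim(coker T)
= 2 - 7
= -5

-5


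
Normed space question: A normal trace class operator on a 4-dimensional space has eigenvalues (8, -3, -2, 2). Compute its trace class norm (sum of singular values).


For a normal operator, singular values equal |eigenvalues|.
Trace norm = sum |lambda_i| = 8 + 3 + 2 + 2
= 15

15


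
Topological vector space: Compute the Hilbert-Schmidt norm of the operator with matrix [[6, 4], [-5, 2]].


The Hilbert-Schmidt norm is sqrt(sum of squares of all entries).
Sum of squares = 6^2 + 4^2 + (-5)^2 + 2^2
= 36 + 16 + 25 + 4 = 81
||T||_HS = sqrt(81) = 9.0000

9.0000


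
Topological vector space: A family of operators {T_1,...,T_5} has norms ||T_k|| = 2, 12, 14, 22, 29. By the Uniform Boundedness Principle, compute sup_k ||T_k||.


By the Uniform Boundedness Principle, the supremum of norms is finite.
sup_k ||T_k|| = max(2, 12, 14, 22, 29) = 29

29


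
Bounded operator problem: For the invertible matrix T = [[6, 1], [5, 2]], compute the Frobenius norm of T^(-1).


det(T) = 6*2 - 1*5 = 7
T^(-1) = (1/7) * [[2, -1], [-5, 6]] = [[0.2857, -0.1429], [-0.7143, 0.8571]]
||T^(-1)||_F^2 = 0.2857^2 + (-0.1429)^2 + (-0.7143)^2 + 0.8571^2 = 1.3469
||T^(-1)||_F = sqrt(1.3469) = 1.1606

1.1606


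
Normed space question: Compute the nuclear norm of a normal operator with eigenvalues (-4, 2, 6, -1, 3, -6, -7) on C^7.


For a normal operator, singular values equal |eigenvalues|.
Trace norm = sum |lambda_i| = 4 + 2 + 6 + 1 + 3 + 6 + 7
= 29

29


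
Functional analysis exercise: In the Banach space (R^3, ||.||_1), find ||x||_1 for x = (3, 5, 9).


The l^1 norm equals the sum of absolute values of all components.
||x||_1 = 3 + 5 + 9
= 17

17.0000


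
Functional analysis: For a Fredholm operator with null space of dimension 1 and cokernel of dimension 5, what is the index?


The Fredholm index is defined as ind(T) = dim(ker T) - dim(coker T)
= 1 - 5
= -4

-4


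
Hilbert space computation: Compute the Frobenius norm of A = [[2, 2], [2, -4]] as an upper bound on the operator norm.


||A||_F^2 = sum a_ij^2
= 2^2 + 2^2 + 2^2 + (-4)^2
= 4 + 4 + 4 + 16 = 28
||A||_F = sqrt(28) = 5.2915

5.2915


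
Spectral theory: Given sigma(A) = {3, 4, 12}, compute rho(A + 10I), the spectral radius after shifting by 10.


Spectrum of A + 10I = {13, 14, 22}
Spectral radius = max |lambda| over the shifted spectrum
= max(13, 14, 22) = 22

22


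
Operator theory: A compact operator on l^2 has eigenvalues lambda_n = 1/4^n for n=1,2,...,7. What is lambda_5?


The eigenvalue formula gives lambda_5 = 1/4^5
= 1/1024
= 9.7656e-04

9.7656e-04


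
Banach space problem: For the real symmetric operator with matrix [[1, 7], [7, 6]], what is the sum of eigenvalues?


For a self-adjoint (symmetric) matrix, the eigenvalues are real.
The sum of eigenvalues equals the trace of the matrix.
trace = 1 + 6 = 7

7


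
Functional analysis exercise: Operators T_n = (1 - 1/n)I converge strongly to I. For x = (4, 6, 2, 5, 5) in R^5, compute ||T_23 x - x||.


T_23 x - x = (1 - 1/23)x - x = -x/23
||x|| = sqrt(106) = 10.2956
||T_23 x - x|| = ||x||/23 = 10.2956/23 = 0.4476

0.4476


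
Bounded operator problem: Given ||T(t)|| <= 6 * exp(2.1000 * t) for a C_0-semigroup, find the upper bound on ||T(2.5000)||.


||T(2.5000)|| <= 6 * exp(2.1000 * 2.5000)
= 6 * exp(5.2500)
= 6 * 190.5663
= 1143.3976

1143.3976


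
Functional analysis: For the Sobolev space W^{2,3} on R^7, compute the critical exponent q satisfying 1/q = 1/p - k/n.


Using the Sobolev embedding formula: 1/q = 1/p - k/n
1/q = 1/3 - 2/7 = 1/21
q = 1/(1/21) = 21

21.0000


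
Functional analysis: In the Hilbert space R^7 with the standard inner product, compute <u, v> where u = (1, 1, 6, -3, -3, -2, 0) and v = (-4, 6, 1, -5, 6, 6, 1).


Computing the standard inner product <u, v> = sum u_i * v_i
= 1*-4 + 1*6 + 6*1 + -3*-5 + -3*6 + -2*6 + 0*1
= -4 + 6 + 6 + 15 + -18 + -12 + 0
= -7

-7


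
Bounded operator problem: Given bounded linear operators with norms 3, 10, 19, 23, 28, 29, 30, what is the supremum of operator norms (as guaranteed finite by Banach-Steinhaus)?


By the Uniform Boundedness Principle, the supremum of norms is finite.
sup_k ||T_k|| = max(3, 10, 19, 23, 28, 29, 30) = 30

30


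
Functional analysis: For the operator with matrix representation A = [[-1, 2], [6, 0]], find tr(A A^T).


trace(A * A^T) = sum of squares of all entries
= (-1)^2 + 2^2 + 6^2 + 0^2
= 1 + 4 + 36 + 0
= 41

41


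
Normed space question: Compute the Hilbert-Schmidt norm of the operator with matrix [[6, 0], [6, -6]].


The Hilbert-Schmidt norm is sqrt(sum of squares of all entries).
Sum of squares = 6^2 + 0^2 + 6^2 + (-6)^2
= 36 + 0 + 36 + 36 = 108
||T||_HS = sqrt(108) = 10.3923

10.3923


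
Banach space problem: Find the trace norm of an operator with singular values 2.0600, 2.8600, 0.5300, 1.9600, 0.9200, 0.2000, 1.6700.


The nuclear norm is the sum of all singular values.
||T||_1 = 2.0600 + 2.8600 + 0.5300 + 1.9600 + 0.9200 + 0.2000 + 1.6700
= 10.2000

10.2000


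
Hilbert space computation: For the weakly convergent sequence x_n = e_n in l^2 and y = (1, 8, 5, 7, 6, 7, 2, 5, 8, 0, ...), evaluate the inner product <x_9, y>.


x_9 = e_9 is the standard basis vector with 1 in position 9.
<x_9, y> = y_9 = 8
As n -> infinity, <x_n, y> -> 0, confirming weak convergence of (x_n) to 0.

8


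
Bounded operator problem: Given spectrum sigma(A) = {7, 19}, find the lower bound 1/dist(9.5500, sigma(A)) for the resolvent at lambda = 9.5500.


dist(9.5500, {7, 19}) = min(|9.5500 - 7|, |9.5500 - 19|)
= min(2.5500, 9.4500) = 2.5500
Resolvent bound = 1/2.5500 = 0.3922

0.3922


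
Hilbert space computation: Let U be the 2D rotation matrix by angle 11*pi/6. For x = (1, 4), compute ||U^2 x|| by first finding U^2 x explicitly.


U is a rotation by theta = 11*pi/6
U^2 = rotation by 2*theta = 22*pi/6 = 10*pi/6 (mod 2*pi)
cos(10*pi/6) = 0.5000, sin(10*pi/6) = -0.8660
U^2 x = (0.5000 * 1 - -0.8660 * 4, -0.8660 * 1 + 0.5000 * 4)
= (3.9641, 1.1340)
||U^2 x|| = sqrt(3.9641^2 + 1.1340^2) = sqrt(17.0000) = 4.1231

4.1231


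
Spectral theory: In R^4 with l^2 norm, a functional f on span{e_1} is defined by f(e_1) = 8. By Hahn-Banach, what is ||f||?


The norm of f is given by ||f|| = sup_{||x||=1} |f(x)|.
On span{e_1}, ||e_1|| = 1, so ||f|| = |f(e_1)| / ||e_1||
= |8| / 1 = 8.0000

8.0000


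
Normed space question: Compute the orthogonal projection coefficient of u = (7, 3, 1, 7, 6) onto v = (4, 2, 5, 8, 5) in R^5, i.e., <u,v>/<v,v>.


Computing <u,v> = 7*4 + 3*2 + 1*5 + 7*8 + 6*5 = 125
Computing <v,v> = 4^2 + 2^2 + 5^2 + 8^2 + 5^2 = 134
Projection coefficient = 125/134 = 0.9328

0.9328


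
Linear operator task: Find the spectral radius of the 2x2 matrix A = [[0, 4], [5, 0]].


For a 2x2 matrix, eigenvalues satisfy lambda^2 - (trace)*lambda + det = 0
trace = 0 + 0 = 0
det = 0*0 - 4*5 = -20
discriminant = 0^2 - 4*(-20) = 80
spectral radius = max |eigenvalue| = 4.4721

4.4721


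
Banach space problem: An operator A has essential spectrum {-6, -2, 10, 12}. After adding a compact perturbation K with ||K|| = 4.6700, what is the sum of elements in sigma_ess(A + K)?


By Weyl's theorem, the essential spectrum is invariant under compact perturbations.
sigma_ess(A + K) = sigma_ess(A) = {-6, -2, 10, 12}
Sum = -6 + -2 + 10 + 12 = 14

14


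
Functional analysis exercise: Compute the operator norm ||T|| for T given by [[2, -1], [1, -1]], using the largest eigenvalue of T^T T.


A^T A = [[5, -3], [-3, 2]]
trace(A^T A) = 7, det(A^T A) = 1
discriminant = 7^2 - 4*1 = 45
Largest eigenvalue of A^T A = (trace + sqrt(disc))/2 = 6.8541
||T|| = sqrt(6.8541) = 2.6180

2.6180


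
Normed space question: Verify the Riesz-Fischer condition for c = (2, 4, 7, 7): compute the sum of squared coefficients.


sum |c_n|^2 = 2^2 + 4^2 + 7^2 + 7^2
= 4 + 16 + 49 + 49
= 118

118


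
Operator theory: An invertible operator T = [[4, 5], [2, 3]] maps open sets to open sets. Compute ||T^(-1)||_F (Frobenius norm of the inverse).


det(T) = 4*3 - 5*2 = 2
T^(-1) = (1/2) * [[3, -5], [-2, 4]] = [[1.5000, -2.5000], [-1.0000, 2.0000]]
||T^(-1)||_F^2 = 1.5000^2 + (-2.5000)^2 + (-1.0000)^2 + 2.0000^2 = 13.5000
||T^(-1)||_F = sqrt(13.5000) = 3.6742

3.6742


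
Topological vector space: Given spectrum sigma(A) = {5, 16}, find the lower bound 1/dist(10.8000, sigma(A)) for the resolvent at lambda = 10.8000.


dist(10.8000, {5, 16}) = min(|10.8000 - 5|, |10.8000 - 16|)
= min(5.8000, 5.2000) = 5.2000
Resolvent bound = 1/5.2000 = 0.1923

0.1923


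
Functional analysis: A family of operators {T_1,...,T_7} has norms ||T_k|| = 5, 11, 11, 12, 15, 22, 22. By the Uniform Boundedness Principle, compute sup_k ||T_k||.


By the Uniform Boundedness Principle, the supremum of norms is finite.
sup_k ||T_k|| = max(5, 11, 11, 12, 15, 22, 22) = 22

22


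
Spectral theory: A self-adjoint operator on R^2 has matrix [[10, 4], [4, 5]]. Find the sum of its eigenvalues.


For a self-adjoint (symmetric) matrix, the eigenvalues are real.
The sum of eigenvalues equals the trace of the matrix.
trace = 10 + 5 = 15

15


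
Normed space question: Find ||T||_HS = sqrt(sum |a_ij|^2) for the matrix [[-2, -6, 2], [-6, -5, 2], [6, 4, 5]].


The Hilbert-Schmidt norm is sqrt(sum of squares of all entries).
Sum of squares = (-2)^2 + (-6)^2 + 2^2 + (-6)^2 + (-5)^2 + 2^2 + 6^2 + 4^2 + 5^2
= 4 + 36 + 4 + 36 + 25 + 4 + 36 + 16 + 25 = 186
||T||_HS = sqrt(186) = 13.6382

13.6382


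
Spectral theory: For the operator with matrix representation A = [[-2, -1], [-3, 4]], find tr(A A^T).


trace(A * A^T) = sum of squares of all entries
= (-2)^2 + (-1)^2 + (-3)^2 + 4^2
= 4 + 1 + 9 + 16
= 30

30


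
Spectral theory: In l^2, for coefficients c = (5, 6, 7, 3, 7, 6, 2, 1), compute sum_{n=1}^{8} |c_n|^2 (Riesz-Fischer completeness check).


sum |c_n|^2 = 5^2 + 6^2 + 7^2 + 3^2 + 7^2 + 6^2 + 2^2 + 1^2
= 25 + 36 + 49 + 9 + 49 + 36 + 4 + 1
= 209

209


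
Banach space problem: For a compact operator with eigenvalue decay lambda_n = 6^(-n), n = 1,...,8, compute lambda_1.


The eigenvalue formula gives lambda_1 = 1/6^1
= 1/6
= 0.1667

0.1667


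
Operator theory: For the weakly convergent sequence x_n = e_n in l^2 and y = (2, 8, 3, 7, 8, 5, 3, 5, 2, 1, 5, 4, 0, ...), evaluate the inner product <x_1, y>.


x_1 = e_1 is the standard basis vector with 1 in position 1.
<x_1, y> = y_1 = 2
As n -> infinity, <x_n, y> -> 0, confirming weak convergence of (x_n) to 0.

2


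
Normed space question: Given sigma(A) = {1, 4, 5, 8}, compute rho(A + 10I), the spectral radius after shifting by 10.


Spectrum of A + 10I = {11, 14, 15, 18}
Spectral radius = max |lambda| over the shifted spectrum
= max(11, 14, 15, 18) = 18

18


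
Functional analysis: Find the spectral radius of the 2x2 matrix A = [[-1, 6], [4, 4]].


For a 2x2 matrix, eigenvalues satisfy lambda^2 - (trace)*lambda + det = 0
trace = -1 + 4 = 3
det = -1*4 - 6*4 = -28
discriminant = 3^2 - 4*(-28) = 121
spectral radius = max |eigenvalue| = 7.0000

7.0000


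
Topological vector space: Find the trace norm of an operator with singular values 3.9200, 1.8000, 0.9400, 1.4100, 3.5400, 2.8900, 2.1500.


The nuclear norm is the sum of all singular values.
||T||_1 = 3.9200 + 1.8000 + 0.9400 + 1.4100 + 3.5400 + 2.8900 + 2.1500
= 16.6500

16.6500


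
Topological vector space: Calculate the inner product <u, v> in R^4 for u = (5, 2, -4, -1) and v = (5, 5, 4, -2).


Computing the standard inner product <u, v> = sum u_i * v_i
= 5*5 + 2*5 + -4*4 + -1*-2
= 25 + 10 + -16 + 2
= 21

21


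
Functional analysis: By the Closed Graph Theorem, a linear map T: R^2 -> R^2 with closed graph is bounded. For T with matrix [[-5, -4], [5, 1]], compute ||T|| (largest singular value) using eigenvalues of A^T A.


A^T A = [[50, 25], [25, 17]]
trace(A^T A) = 67, det(A^T A) = 225
discriminant = 67^2 - 4*225 = 3589
Largest eigenvalue of A^T A = (trace + sqrt(disc))/2 = 63.4541
||T|| = sqrt(63.4541) = 7.9658

7.9658


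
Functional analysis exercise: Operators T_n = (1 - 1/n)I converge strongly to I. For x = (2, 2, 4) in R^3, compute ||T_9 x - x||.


T_9 x - x = (1 - 1/9)x - x = -x/9
||x|| = sqrt(24) = 4.8990
||T_9 x - x|| = ||x||/9 = 4.8990/9 = 0.5443

0.5443


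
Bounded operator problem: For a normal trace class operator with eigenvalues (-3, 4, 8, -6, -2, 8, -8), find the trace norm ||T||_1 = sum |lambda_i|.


For a normal operator, singular values equal |eigenvalues|.
Trace norm = sum |lambda_i| = 3 + 4 + 8 + 6 + 2 + 8 + 8
= 39

39


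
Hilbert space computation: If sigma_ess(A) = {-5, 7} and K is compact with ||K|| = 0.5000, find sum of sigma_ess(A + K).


By Weyl's theorem, the essential spectrum is invariant under compact perturbations.
sigma_ess(A + K) = sigma_ess(A) = {-5, 7}
Sum = -5 + 7 = 2

2


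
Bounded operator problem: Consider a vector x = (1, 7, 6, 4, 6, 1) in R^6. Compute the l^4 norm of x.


The l^4 norm = (sum |x_i|^4)^(1/4)
Sum of 4th powers = 1 + 2401 + 1296 + 256 + 1296 + 1 = 5251
||x||_4 = (5251)^(1/4) = 8.5126

8.5126


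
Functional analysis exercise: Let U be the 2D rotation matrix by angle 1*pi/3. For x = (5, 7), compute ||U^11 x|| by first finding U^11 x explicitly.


U is a rotation by theta = 1*pi/3
U^11 = rotation by 11*theta = 11*pi/3 = 5*pi/3 (mod 2*pi)
cos(5*pi/3) = 0.5000, sin(5*pi/3) = -0.8660
U^11 x = (0.5000 * 5 - -0.8660 * 7, -0.8660 * 5 + 0.5000 * 7)
= (8.5622, -0.8301)
||U^11 x|| = sqrt(8.5622^2 + (-0.8301)^2) = sqrt(74.0000) = 8.6023

8.6023


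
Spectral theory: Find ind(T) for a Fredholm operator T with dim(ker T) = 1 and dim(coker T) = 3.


The Fredholm index is defined as ind(T) = dim(ker T) - dim(coker T)
= 1 - 3
= -2

-2


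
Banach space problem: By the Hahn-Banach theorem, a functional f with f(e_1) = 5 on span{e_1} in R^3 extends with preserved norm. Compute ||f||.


The norm of f is given by ||f|| = sup_{||x||=1} |f(x)|.
On span{e_1}, ||e_1|| = 1, so ||f|| = |f(e_1)| / ||e_1||
= |5| / 1 = 5.0000

5.0000


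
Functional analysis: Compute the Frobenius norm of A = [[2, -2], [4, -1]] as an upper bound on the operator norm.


||A||_F^2 = sum a_ij^2
= 2^2 + (-2)^2 + 4^2 + (-1)^2
= 4 + 4 + 16 + 1 = 25
||A||_F = sqrt(25) = 5.0000

5.0000


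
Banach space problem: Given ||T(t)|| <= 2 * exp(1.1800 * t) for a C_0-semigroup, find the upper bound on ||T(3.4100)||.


||T(3.4100)|| <= 2 * exp(1.1800 * 3.4100)
= 2 * exp(4.0238)
= 2 * 55.9132
= 111.8263

111.8263


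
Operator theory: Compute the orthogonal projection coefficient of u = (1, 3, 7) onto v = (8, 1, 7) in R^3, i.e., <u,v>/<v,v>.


Computing <u,v> = 1*8 + 3*1 + 7*7 = 60
Computing <v,v> = 8^2 + 1^2 + 7^2 = 114
Projection coefficient = 60/114 = 0.5263

0.5263


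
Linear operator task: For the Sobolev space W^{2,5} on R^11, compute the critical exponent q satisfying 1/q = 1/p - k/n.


Using the Sobolev embedding formula: 1/q = 1/p - k/n
1/q = 1/5 - 2/11 = 1/55
q = 1/(1/55) = 55

55.0000


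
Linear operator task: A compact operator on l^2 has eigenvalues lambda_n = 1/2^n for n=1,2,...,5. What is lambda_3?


The eigenvalue formula gives lambda_3 = 1/2^3
= 1/8
= 0.1250

0.1250


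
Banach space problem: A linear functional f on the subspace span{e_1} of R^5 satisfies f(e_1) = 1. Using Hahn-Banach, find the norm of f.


The norm of f is given by ||f|| = sup_{||x||=1} |f(x)|.
On span{e_1}, ||e_1|| = 1, so ||f|| = |f(e_1)| / ||e_1||
= |1| / 1 = 1.0000

1.0000


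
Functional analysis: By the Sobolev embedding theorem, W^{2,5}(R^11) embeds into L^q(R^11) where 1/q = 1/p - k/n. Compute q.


Using the Sobolev embedding formula: 1/q = 1/p - k/n
1/q = 1/5 - 2/11 = 1/55
q = 1/(1/55) = 55

55.0000


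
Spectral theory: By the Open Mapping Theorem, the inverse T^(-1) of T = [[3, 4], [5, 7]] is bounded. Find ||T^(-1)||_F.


det(T) = 3*7 - 4*5 = 1
T^(-1) = (1/1) * [[7, -4], [-5, 3]] = [[7.0000, -4.0000], [-5.0000, 3.0000]]
||T^(-1)||_F^2 = 7.0000^2 + (-4.0000)^2 + (-5.0000)^2 + 3.0000^2 = 99.0000
||T^(-1)||_F = sqrt(99.0000) = 9.9499

9.9499


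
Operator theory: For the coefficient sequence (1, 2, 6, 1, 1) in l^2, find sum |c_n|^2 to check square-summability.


sum |c_n|^2 = 1^2 + 2^2 + 6^2 + 1^2 + 1^2
= 1 + 4 + 36 + 1 + 1
= 43

43


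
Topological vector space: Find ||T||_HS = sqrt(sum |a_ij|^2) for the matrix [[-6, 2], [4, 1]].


The Hilbert-Schmidt norm is sqrt(sum of squares of all entries).
Sum of squares = (-6)^2 + 2^2 + 4^2 + 1^2
= 36 + 4 + 16 + 1 = 57
||T||_HS = sqrt(57) = 7.5498

7.5498


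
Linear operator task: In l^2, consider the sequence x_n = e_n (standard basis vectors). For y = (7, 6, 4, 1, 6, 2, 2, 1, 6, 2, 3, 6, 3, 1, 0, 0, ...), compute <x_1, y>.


x_1 = e_1 is the standard basis vector with 1 in position 1.
<x_1, y> = y_1 = 7
As n -> infinity, <x_n, y> -> 0, confirming weak convergence of (x_n) to 0.

7


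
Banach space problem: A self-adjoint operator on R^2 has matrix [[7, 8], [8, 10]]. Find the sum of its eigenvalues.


For a self-adjoint (symmetric) matrix, the eigenvalues are real.
The sum of eigenvalues equals the trace of the matrix.
trace = 7 + 10 = 17

17


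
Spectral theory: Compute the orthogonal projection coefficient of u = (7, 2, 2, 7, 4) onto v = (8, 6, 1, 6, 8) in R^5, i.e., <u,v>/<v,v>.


Computing <u,v> = 7*8 + 2*6 + 2*1 + 7*6 + 4*8 = 144
Computing <v,v> = 8^2 + 6^2 + 1^2 + 6^2 + 8^2 = 201
Projection coefficient = 144/201 = 0.7164

0.7164


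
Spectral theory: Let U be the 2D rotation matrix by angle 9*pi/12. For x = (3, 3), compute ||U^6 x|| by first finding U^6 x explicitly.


U is a rotation by theta = 9*pi/12
U^6 = rotation by 6*theta = 54*pi/12 = 6*pi/12 (mod 2*pi)
cos(6*pi/12) = 0.0000, sin(6*pi/12) = 1.0000
U^6 x = (0.0000 * 3 - 1.0000 * 3, 1.0000 * 3 + 0.0000 * 3)
= (-3.0000, 3.0000)
||U^6 x|| = sqrt((-3.0000)^2 + 3.0000^2) = sqrt(18.0000) = 4.2426

4.2426


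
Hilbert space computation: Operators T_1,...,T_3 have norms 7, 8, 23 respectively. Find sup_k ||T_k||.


By the Uniform Boundedness Principle, the supremum of norms is finite.
sup_k ||T_k|| = max(7, 8, 23) = 23

23


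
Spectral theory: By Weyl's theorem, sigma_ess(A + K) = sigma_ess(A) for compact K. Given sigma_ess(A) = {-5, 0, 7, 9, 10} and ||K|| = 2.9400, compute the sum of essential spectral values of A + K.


By Weyl's theorem, the essential spectrum is invariant under compact perturbations.
sigma_ess(A + K) = sigma_ess(A) = {-5, 0, 7, 9, 10}
Sum = -5 + 0 + 7 + 9 + 10 = 21

21


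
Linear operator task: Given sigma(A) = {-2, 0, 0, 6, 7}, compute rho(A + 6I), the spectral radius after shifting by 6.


Spectrum of A + 6I = {4, 6, 6, 12, 13}
Spectral radius = max |lambda| over the shifted spectrum
= max(4, 6, 6, 12, 13) = 13

13


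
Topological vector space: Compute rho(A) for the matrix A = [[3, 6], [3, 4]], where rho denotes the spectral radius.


For a 2x2 matrix, eigenvalues satisfy lambda^2 - (trace)*lambda + det = 0
trace = 3 + 4 = 7
det = 3*4 - 6*3 = -6
discriminant = 7^2 - 4*(-6) = 73
spectral radius = max |eigenvalue| = 7.7720

7.7720


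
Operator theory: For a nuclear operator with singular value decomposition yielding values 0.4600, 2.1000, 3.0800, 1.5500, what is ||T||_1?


The nuclear norm is the sum of all singular values.
||T||_1 = 0.4600 + 2.1000 + 3.0800 + 1.5500
= 7.1900

7.1900


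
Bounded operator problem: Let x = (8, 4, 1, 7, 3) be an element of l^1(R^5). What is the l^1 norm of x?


The l^1 norm equals the sum of absolute values of all components.
||x||_1 = 8 + 4 + 1 + 7 + 3
= 23

23.0000


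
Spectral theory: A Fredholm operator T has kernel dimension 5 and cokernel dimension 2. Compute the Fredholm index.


The Fredholm index is defined as ind(T) = dim(ker T) - dim(coker T)
= 5 - 2
= 3

3


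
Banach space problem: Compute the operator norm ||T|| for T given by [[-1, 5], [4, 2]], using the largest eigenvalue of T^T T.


A^T A = [[17, 3], [3, 29]]
trace(A^T A) = 46, det(A^T A) = 484
discriminant = 46^2 - 4*484 = 180
Largest eigenvalue of A^T A = (trace + sqrt(disc))/2 = 29.7082
||T|| = sqrt(29.7082) = 5.4505

5.4505


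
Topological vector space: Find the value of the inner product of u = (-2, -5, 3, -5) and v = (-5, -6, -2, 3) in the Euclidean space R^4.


Computing the standard inner product <u, v> = sum u_i * v_i
= -2*-5 + -5*-6 + 3*-2 + -5*3
= 10 + 30 + -6 + -15
= 19

19


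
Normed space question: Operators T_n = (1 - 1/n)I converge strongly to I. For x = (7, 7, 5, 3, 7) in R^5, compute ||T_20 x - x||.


T_20 x - x = (1 - 1/20)x - x = -x/20
||x|| = sqrt(181) = 13.4536
||T_20 x - x|| = ||x||/20 = 13.4536/20 = 0.6727

0.6727


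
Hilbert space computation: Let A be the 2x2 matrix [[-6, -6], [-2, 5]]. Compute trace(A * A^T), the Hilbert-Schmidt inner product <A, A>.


trace(A * A^T) = sum of squares of all entries
= (-6)^2 + (-6)^2 + (-2)^2 + 5^2
= 36 + 36 + 4 + 25
= 101

101


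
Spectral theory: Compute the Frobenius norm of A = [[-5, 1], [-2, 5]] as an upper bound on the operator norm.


||A||_F^2 = sum a_ij^2
= (-5)^2 + 1^2 + (-2)^2 + 5^2
= 25 + 1 + 4 + 25 = 55
||A||_F = sqrt(55) = 7.4162

7.4162


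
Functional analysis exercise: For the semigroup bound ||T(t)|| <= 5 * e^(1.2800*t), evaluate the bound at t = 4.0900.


||T(4.0900)|| <= 5 * exp(1.2800 * 4.0900)
= 5 * exp(5.2352)
= 5 * 187.7667
= 938.8333

938.8333


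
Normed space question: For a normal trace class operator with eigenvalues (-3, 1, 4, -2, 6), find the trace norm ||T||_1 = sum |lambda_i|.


For a normal operator, singular values equal |eigenvalues|.
Trace norm = sum |lambda_i| = 3 + 1 + 4 + 2 + 6
= 16

16


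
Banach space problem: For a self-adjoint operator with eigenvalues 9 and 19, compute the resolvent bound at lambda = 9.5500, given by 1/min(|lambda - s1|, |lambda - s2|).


dist(9.5500, {9, 19}) = min(|9.5500 - 9|, |9.5500 - 19|)
= min(0.5500, 9.4500) = 0.5500
Resolvent bound = 1/0.5500 = 1.8182

1.8182


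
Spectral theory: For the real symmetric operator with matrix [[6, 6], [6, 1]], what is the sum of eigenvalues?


For a self-adjoint (symmetric) matrix, the eigenvalues are real.
The sum of eigenvalues equals the trace of the matrix.
trace = 6 + 1 = 7

7


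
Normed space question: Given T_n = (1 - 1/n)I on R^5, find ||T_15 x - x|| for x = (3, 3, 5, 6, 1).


T_15 x - x = (1 - 1/15)x - x = -x/15
||x|| = sqrt(80) = 8.9443
||T_15 x - x|| = ||x||/15 = 8.9443/15 = 0.5963

0.5963


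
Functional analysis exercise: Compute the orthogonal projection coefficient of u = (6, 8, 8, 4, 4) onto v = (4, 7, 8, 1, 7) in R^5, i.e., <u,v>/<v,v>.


Computing <u,v> = 6*4 + 8*7 + 8*8 + 4*1 + 4*7 = 176
Computing <v,v> = 4^2 + 7^2 + 8^2 + 1^2 + 7^2 = 179
Projection coefficient = 176/179 = 0.9832

0.9832


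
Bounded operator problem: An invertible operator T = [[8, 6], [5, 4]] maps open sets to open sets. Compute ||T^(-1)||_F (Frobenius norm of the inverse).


det(T) = 8*4 - 6*5 = 2
T^(-1) = (1/2) * [[4, -6], [-5, 8]] = [[2.0000, -3.0000], [-2.5000, 4.0000]]
||T^(-1)||_F^2 = 2.0000^2 + (-3.0000)^2 + (-2.5000)^2 + 4.0000^2 = 35.2500
||T^(-1)||_F = sqrt(35.2500) = 5.9372

5.9372


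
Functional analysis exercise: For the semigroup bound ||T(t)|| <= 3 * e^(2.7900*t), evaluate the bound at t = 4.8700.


||T(4.8700)|| <= 3 * exp(2.7900 * 4.8700)
= 3 * exp(13.5873)
= 3 * 795956.6472
= 2.3879e+06

2.3879e+06


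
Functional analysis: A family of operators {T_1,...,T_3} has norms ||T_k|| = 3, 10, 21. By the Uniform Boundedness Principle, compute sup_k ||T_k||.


By the Uniform Boundedness Principle, the supremum of norms is finite.
sup_k ||T_k|| = max(3, 10, 21) = 21

21


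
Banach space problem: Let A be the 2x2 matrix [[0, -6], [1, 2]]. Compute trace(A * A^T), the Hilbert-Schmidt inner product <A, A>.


trace(A * A^T) = sum of squares of all entries
= 0^2 + (-6)^2 + 1^2 + 2^2
= 0 + 36 + 1 + 4
= 41

41


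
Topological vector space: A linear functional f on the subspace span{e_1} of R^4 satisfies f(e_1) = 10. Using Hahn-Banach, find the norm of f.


The norm of f is given by ||f|| = sup_{||x||=1} |f(x)|.
On span{e_1}, ||e_1|| = 1, so ||f|| = |f(e_1)| / ||e_1||
= |10| / 1 = 10.0000

10.0000


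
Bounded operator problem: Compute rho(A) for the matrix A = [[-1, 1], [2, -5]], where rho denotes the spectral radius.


For a 2x2 matrix, eigenvalues satisfy lambda^2 - (trace)*lambda + det = 0
trace = -1 + -5 = -6
det = -1*-5 - 1*2 = 3
discriminant = (-6)^2 - 4*(3) = 24
spectral radius = max |eigenvalue| = 5.4495

5.4495


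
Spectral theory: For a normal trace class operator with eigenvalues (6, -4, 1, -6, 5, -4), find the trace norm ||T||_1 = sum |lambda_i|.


For a normal operator, singular values equal |eigenvalues|.
Trace norm = sum |lambda_i| = 6 + 4 + 1 + 6 + 5 + 4
= 26

26


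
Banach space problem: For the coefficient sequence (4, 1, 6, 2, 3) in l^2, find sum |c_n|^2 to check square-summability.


sum |c_n|^2 = 4^2 + 1^2 + 6^2 + 2^2 + 3^2
= 16 + 1 + 36 + 4 + 9
= 66

66


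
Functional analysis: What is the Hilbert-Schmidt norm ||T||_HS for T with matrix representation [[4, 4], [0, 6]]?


The Hilbert-Schmidt norm is sqrt(sum of squares of all entries).
Sum of squares = 4^2 + 4^2 + 0^2 + 6^2
= 16 + 16 + 0 + 36 = 68
||T||_HS = sqrt(68) = 8.2462

8.2462


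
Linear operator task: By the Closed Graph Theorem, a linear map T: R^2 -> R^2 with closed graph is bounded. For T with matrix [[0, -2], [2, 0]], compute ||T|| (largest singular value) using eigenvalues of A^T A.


A^T A = [[4, 0], [0, 4]]
trace(A^T A) = 8, det(A^T A) = 16
discriminant = 8^2 - 4*16 = 0
Largest eigenvalue of A^T A = (trace + sqrt(disc))/2 = 4.0000
||T|| = sqrt(4.0000) = 2.0000

2.0000


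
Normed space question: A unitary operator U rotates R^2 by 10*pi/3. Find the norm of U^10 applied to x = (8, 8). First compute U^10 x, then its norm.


U is a rotation by theta = 10*pi/3
U^10 = rotation by 10*theta = 100*pi/3 = 4*pi/3 (mod 2*pi)
cos(4*pi/3) = -0.5000, sin(4*pi/3) = -0.8660
U^10 x = (-0.5000 * 8 - -0.8660 * 8, -0.8660 * 8 + -0.5000 * 8)
= (2.9282, -10.9282)
||U^10 x|| = sqrt(2.9282^2 + (-10.9282)^2) = sqrt(128.0000) = 11.3137

11.3137


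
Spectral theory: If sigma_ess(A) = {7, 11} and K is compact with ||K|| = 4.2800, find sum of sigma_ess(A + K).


By Weyl's theorem, the essential spectrum is invariant under compact perturbations.
sigma_ess(A + K) = sigma_ess(A) = {7, 11}
Sum = 7 + 11 = 18

18


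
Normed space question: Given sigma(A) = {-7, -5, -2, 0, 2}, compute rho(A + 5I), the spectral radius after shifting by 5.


Spectrum of A + 5I = {-2, 0, 3, 5, 7}
Spectral radius = max |lambda| over the shifted spectrum
= max(2, 0, 3, 5, 7) = 7

7


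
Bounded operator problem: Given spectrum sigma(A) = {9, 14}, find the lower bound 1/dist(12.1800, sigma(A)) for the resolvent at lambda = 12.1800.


dist(12.1800, {9, 14}) = min(|12.1800 - 9|, |12.1800 - 14|)
= min(3.1800, 1.8200) = 1.8200
Resolvent bound = 1/1.8200 = 0.5495

0.5495


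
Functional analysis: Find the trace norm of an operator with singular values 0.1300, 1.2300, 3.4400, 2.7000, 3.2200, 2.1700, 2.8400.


The nuclear norm is the sum of all singular values.
||T||_1 = 0.1300 + 1.2300 + 3.4400 + 2.7000 + 3.2200 + 2.1700 + 2.8400
= 15.7300

15.7300


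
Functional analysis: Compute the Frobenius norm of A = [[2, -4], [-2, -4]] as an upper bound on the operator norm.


||A||_F^2 = sum a_ij^2
= 2^2 + (-4)^2 + (-2)^2 + (-4)^2
= 4 + 16 + 4 + 16 = 40
||A||_F = sqrt(40) = 6.3246

6.3246


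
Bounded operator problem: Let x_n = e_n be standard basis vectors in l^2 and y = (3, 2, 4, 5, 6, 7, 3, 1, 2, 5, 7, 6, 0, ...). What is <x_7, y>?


x_7 = e_7 is the standard basis vector with 1 in position 7.
<x_7, y> = y_7 = 3
As n -> infinity, <x_n, y> -> 0, confirming weak convergence of (x_n) to 0.

3


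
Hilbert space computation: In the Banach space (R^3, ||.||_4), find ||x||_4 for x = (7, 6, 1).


The l^4 norm = (sum |x_i|^4)^(1/4)
Sum of 4th powers = 2401 + 1296 + 1 = 3698
||x||_4 = (3698)^(1/4) = 7.7982

7.7982


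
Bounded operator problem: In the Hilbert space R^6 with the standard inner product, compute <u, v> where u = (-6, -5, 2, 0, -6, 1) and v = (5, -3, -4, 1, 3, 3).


Computing the standard inner product <u, v> = sum u_i * v_i
= -6*5 + -5*-3 + 2*-4 + 0*1 + -6*3 + 1*3
= -30 + 15 + -8 + 0 + -18 + 3
= -38

-38


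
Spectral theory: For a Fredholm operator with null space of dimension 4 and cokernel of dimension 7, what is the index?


The Fredholm index is defined as ind(T) = dim(ker T) - dim(coker T)
= 4 - 7
= -3

-3


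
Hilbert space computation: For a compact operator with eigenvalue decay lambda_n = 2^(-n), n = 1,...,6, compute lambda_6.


The eigenvalue formula gives lambda_6 = 1/2^6
= 1/64
= 0.0156

0.0156


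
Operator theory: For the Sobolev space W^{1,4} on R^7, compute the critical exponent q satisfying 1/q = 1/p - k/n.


Using the Sobolev embedding formula: 1/q = 1/p - k/n
1/q = 1/4 - 1/7 = 3/28
q = 1/(3/28) = 28/3 = 9.3333

9.3333


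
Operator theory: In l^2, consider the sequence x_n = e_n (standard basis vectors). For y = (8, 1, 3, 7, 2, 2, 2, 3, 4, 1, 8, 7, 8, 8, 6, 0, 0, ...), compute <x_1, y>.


x_1 = e_1 is the standard basis vector with 1 in position 1.
<x_1, y> = y_1 = 8
As n -> infinity, <x_n, y> -> 0, confirming weak convergence of (x_n) to 0.

8


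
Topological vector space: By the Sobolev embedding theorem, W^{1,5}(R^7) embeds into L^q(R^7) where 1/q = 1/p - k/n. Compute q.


Using the Sobolev embedding formula: 1/q = 1/p - k/n
1/q = 1/5 - 1/7 = 2/35
q = 1/(2/35) = 35/2 = 17.5000

17.5000


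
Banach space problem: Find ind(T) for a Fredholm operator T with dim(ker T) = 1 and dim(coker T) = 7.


The Fredholm index is defined as ind(T) = dim(ker T) - dim(coker T)
= 1 - 7
= -6

-6


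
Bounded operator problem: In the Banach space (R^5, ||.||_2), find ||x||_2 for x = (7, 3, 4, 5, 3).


The l^2 norm = (sum |x_i|^2)^(1/2)
Sum of 2th powers = 49 + 9 + 16 + 25 + 9 = 108
||x||_2 = (108)^(1/2) = 10.3923

10.3923


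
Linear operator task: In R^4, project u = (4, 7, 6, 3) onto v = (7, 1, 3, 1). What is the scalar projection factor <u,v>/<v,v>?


Computing <u,v> = 4*7 + 7*1 + 6*3 + 3*1 = 56
Computing <v,v> = 7^2 + 1^2 + 3^2 + 1^2 = 60
Projection coefficient = 56/60 = 0.9333

0.9333


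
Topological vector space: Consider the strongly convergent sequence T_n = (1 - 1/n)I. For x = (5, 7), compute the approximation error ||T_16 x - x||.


T_16 x - x = (1 - 1/16)x - x = -x/16
||x|| = sqrt(74) = 8.6023
||T_16 x - x|| = ||x||/16 = 8.6023/16 = 0.5376

0.5376


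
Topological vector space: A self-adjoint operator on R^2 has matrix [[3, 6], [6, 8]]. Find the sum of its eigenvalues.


For a self-adjoint (symmetric) matrix, the eigenvalues are real.
The sum of eigenvalues equals the trace of the matrix.
trace = 3 + 8 = 11

11


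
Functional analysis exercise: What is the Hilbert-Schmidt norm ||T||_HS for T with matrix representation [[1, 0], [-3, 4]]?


The Hilbert-Schmidt norm is sqrt(sum of squares of all entries).
Sum of squares = 1^2 + 0^2 + (-3)^2 + 4^2
= 1 + 0 + 9 + 16 = 26
||T||_HS = sqrt(26) = 5.0990

5.0990


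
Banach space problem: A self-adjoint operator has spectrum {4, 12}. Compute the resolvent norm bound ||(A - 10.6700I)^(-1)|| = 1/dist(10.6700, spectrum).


dist(10.6700, {4, 12}) = min(|10.6700 - 4|, |10.6700 - 12|)
= min(6.6700, 1.3300) = 1.3300
Resolvent bound = 1/1.3300 = 0.7519

0.7519


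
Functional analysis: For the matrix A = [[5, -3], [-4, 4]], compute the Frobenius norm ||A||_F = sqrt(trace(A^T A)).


||A||_F^2 = sum a_ij^2
= 5^2 + (-3)^2 + (-4)^2 + 4^2
= 25 + 9 + 16 + 16 = 66
||A||_F = sqrt(66) = 8.1240

8.1240


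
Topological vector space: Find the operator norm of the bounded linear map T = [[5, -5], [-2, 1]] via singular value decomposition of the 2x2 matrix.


A^T A = [[29, -27], [-27, 26]]
trace(A^T A) = 55, det(A^T A) = 25
discriminant = 55^2 - 4*25 = 2925
Largest eigenvalue of A^T A = (trace + sqrt(disc))/2 = 54.5416
||T|| = sqrt(54.5416) = 7.3852

7.3852


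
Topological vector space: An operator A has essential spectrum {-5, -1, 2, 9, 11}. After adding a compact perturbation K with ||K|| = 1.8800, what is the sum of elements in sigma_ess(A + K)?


By Weyl's theorem, the essential spectrum is invariant under compact perturbations.
sigma_ess(A + K) = sigma_ess(A) = {-5, -1, 2, 9, 11}
Sum = -5 + -1 + 2 + 9 + 11 = 16

16


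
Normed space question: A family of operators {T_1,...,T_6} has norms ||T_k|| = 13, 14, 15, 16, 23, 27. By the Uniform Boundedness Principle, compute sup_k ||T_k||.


By the Uniform Boundedness Principle, the supremum of norms is finite.
sup_k ||T_k|| = max(13, 14, 15, 16, 23, 27) = 27

27


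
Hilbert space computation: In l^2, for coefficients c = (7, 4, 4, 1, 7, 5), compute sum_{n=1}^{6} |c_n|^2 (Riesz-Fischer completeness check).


sum |c_n|^2 = 7^2 + 4^2 + 4^2 + 1^2 + 7^2 + 5^2
= 49 + 16 + 16 + 1 + 49 + 25
= 156

156


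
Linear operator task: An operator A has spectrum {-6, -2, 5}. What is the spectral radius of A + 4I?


Spectrum of A + 4I = {-2, 2, 9}
Spectral radius = max |lambda| over the shifted spectrum
= max(2, 2, 9) = 9

9


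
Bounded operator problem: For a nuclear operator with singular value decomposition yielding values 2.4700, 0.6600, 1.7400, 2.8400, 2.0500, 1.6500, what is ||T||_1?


The nuclear norm is the sum of all singular values.
||T||_1 = 2.4700 + 0.6600 + 1.7400 + 2.8400 + 2.0500 + 1.6500
= 11.4100

11.4100
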